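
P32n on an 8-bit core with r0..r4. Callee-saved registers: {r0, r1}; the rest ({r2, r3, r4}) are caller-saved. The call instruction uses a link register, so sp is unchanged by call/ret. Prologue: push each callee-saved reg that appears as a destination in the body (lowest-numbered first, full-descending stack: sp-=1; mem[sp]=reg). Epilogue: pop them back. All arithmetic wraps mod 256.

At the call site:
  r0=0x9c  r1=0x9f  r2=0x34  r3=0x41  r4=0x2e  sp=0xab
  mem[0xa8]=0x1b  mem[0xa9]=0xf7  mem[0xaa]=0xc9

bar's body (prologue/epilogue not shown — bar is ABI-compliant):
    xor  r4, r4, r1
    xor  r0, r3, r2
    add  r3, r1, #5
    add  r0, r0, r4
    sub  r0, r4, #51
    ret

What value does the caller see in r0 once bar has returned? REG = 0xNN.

REG = 0x9c

prologue: push r0 → mem[0xaa]=0x9c, sp=0xaa
body[0] xor  r4, r4, r1 → r4=0xb1
body[1] xor  r0, r3, r2 → r0=0x75
body[2] add  r3, r1, #5 → r3=0xa4
body[3] add  r0, r0, r4 → r0=0x26
body[4] sub  r0, r4, #51 → r0=0x7e
epilogue: pop r0=0x9c, sp=0xab
r0 is callee-saved → restored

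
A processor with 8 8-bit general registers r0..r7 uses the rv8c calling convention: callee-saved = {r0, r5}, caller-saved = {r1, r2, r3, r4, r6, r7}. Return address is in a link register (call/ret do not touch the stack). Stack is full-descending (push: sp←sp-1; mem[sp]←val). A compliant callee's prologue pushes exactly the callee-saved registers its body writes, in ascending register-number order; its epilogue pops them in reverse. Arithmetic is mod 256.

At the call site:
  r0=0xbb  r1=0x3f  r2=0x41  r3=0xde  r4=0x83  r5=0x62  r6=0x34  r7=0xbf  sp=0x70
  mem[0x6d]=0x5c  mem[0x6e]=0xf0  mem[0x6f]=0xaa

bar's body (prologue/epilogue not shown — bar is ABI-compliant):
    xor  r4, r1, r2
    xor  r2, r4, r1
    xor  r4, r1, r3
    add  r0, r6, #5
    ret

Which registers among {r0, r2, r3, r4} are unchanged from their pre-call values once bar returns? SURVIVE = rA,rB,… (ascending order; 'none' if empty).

prologue: push r0 -> mem[0x6f]=0xbb, sp=0x6f
body[0] xor  r4, r1, r2 -> r4=0x7e
body[1] xor  r2, r4, r1 -> r2=0x41
body[2] xor  r4, r1, r3 -> r4=0xe1
body[3] add  r0, r6, #5 -> r0=0x39
epilogue: pop r0=0xbb, sp=0x70
r0: callee-saved, written=True
r2: caller-saved, written=True
r3: caller-saved, written=False
r4: caller-saved, written=True

SURVIVE = r0,r2,r3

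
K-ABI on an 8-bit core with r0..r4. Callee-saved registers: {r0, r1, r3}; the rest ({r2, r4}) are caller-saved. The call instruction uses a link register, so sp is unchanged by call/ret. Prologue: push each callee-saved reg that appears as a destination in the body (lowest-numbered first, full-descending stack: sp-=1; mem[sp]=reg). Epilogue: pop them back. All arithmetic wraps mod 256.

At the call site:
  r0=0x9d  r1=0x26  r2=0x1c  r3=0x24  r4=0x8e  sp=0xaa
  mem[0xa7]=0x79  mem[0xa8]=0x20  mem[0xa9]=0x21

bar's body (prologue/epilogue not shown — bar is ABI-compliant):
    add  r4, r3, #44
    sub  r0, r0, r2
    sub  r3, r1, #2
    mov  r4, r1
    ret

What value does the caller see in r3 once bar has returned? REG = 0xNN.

prologue: push r0 -> mem[0xa9]=0x9d, sp=0xa9
prologue: push r3 -> mem[0xa8]=0x24, sp=0xa8
body[0] add  r4, r3, #44 -> r4=0x50
body[1] sub  r0, r0, r2 -> r0=0x81
body[2] sub  r3, r1, #2 -> r3=0x24
body[3] mov  r4, r1 -> r4=0x26
epilogue: pop r3=0x24, sp=0xa9
epilogue: pop r0=0x9d, sp=0xaa
r3 is callee-saved -> restored

REG = 0x24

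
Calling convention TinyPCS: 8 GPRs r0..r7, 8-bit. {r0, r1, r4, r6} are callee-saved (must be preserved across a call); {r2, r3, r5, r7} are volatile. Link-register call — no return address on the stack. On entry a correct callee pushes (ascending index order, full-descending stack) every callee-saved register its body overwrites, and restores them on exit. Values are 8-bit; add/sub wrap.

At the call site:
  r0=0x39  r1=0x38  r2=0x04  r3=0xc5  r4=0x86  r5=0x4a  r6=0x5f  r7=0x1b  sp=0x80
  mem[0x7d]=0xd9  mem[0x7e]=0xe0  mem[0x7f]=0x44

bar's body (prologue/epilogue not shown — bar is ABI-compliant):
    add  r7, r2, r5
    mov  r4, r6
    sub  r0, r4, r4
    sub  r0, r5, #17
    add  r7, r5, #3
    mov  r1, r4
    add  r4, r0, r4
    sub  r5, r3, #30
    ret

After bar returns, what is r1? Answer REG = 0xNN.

prologue: push r0 → mem[0x7f]=0x39, sp=0x7f
prologue: push r1 → mem[0x7e]=0x38, sp=0x7e
prologue: push r4 → mem[0x7d]=0x86, sp=0x7d
body[0] add  r7, r2, r5 → r7=0x4e
body[1] mov  r4, r6 → r4=0x5f
body[2] sub  r0, r4, r4 → r0=0x00
body[3] sub  r0, r5, #17 → r0=0x39
body[4] add  r7, r5, #3 → r7=0x4d
body[5] mov  r1, r4 → r1=0x5f
body[6] add  r4, r0, r4 → r4=0x98
body[7] sub  r5, r3, #30 → r5=0xa7
epilogue: pop r4=0x86, sp=0x7e
epilogue: pop r1=0x38, sp=0x7f
epilogue: pop r0=0x39, sp=0x80
r1 is callee-saved → restored

REG = 0x38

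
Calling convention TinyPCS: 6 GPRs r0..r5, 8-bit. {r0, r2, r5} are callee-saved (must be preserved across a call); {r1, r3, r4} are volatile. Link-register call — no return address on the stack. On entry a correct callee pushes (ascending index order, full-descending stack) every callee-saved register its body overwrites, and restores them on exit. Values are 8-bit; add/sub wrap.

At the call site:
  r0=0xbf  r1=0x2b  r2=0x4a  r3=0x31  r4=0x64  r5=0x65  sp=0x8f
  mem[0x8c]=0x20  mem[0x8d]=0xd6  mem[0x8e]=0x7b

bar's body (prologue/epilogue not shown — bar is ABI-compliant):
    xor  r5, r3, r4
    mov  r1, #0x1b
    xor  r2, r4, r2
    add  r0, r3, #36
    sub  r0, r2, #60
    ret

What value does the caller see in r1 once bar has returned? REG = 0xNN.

REG = 0x1b

prologue: push r0 -> mem[0x8e]=0xbf, sp=0x8e
prologue: push r2 -> mem[0x8d]=0x4a, sp=0x8d
prologue: push r5 -> mem[0x8c]=0x65, sp=0x8c
body[0] xor  r5, r3, r4 -> r5=0x55
body[1] mov  r1, #0x1b -> r1=0x1b
body[2] xor  r2, r4, r2 -> r2=0x2e
body[3] add  r0, r3, #36 -> r0=0x55
body[4] sub  r0, r2, #60 -> r0=0xf2
epilogue: pop r5=0x65, sp=0x8d
epilogue: pop r2=0x4a, sp=0x8e
epilogue: pop r0=0xbf, sp=0x8f
r1 is caller-saved -> body value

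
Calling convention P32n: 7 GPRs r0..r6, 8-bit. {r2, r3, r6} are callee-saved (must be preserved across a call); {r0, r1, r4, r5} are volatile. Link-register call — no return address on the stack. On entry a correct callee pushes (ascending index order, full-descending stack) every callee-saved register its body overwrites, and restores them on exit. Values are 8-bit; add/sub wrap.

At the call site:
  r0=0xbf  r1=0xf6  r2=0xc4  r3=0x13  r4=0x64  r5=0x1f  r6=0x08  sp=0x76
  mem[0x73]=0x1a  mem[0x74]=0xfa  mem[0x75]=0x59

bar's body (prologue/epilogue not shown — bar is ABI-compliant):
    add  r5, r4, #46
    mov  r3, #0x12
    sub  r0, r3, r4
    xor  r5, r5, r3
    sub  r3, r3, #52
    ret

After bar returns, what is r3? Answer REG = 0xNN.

prologue: push r3 → mem[0x75]=0x13, sp=0x75
body[0] add  r5, r4, #46 → r5=0x92
body[1] mov  r3, #0x12 → r3=0x12
body[2] sub  r0, r3, r4 → r0=0xae
body[3] xor  r5, r5, r3 → r5=0x80
body[4] sub  r3, r3, #52 → r3=0xde
epilogue: pop r3=0x13, sp=0x76
r3 is callee-saved → restored

REG = 0x13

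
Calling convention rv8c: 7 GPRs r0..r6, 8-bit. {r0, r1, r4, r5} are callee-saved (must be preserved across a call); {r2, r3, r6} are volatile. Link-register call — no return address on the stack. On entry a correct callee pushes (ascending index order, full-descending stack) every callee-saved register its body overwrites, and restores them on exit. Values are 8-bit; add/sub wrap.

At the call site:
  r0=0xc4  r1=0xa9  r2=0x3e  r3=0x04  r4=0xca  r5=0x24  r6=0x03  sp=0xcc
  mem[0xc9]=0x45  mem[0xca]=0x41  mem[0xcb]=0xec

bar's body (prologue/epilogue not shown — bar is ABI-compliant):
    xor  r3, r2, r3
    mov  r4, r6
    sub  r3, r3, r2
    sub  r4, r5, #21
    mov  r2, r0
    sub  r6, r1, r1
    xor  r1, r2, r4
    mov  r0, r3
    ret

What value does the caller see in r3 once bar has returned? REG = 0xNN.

REG = 0xfc

prologue: push r0 -> mem[0xcb]=0xc4, sp=0xcb
prologue: push r1 -> mem[0xca]=0xa9, sp=0xca
prologue: push r4 -> mem[0xc9]=0xca, sp=0xc9
body[0] xor  r3, r2, r3 -> r3=0x3a
body[1] mov  r4, r6 -> r4=0x03
body[2] sub  r3, r3, r2 -> r3=0xfc
body[3] sub  r4, r5, #21 -> r4=0x0f
body[4] mov  r2, r0 -> r2=0xc4
body[5] sub  r6, r1, r1 -> r6=0x00
body[6] xor  r1, r2, r4 -> r1=0xcb
body[7] mov  r0, r3 -> r0=0xfc
epilogue: pop r4=0xca, sp=0xca
epilogue: pop r1=0xa9, sp=0xcb
epilogue: pop r0=0xc4, sp=0xcc
r3 is caller-saved -> body value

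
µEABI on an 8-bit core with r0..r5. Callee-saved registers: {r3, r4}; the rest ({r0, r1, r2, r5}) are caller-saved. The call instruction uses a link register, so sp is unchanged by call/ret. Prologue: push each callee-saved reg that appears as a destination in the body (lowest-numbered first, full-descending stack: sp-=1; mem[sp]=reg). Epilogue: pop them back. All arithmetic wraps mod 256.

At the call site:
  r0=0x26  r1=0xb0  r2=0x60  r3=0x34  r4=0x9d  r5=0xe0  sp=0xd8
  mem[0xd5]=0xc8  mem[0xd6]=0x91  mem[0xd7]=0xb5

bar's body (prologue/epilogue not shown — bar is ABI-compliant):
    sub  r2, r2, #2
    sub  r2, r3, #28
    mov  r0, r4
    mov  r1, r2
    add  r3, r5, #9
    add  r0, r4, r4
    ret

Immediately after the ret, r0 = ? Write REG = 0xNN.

REG = 0x3a

prologue: push r3 → mem[0xd7]=0x34, sp=0xd7
body[0] sub  r2, r2, #2 → r2=0x5e
body[1] sub  r2, r3, #28 → r2=0x18
body[2] mov  r0, r4 → r0=0x9d
body[3] mov  r1, r2 → r1=0x18
body[4] add  r3, r5, #9 → r3=0xe9
body[5] add  r0, r4, r4 → r0=0x3a
epilogue: pop r3=0x34, sp=0xd8
r0 is caller-saved → body value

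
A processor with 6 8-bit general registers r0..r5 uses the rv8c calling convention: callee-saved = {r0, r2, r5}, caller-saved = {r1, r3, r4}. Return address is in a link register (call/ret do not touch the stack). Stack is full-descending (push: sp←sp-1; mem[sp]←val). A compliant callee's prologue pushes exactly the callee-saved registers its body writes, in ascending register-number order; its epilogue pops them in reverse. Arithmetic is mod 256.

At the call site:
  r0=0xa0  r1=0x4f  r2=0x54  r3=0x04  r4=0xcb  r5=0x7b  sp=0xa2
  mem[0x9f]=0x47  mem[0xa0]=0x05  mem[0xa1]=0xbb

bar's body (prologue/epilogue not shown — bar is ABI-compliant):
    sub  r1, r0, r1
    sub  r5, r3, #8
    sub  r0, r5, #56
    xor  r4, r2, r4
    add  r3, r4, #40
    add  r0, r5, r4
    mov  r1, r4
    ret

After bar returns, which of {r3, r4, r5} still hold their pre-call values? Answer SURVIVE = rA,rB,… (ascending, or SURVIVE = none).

prologue: push r0 → mem[0xa1]=0xa0, sp=0xa1
prologue: push r5 → mem[0xa0]=0x7b, sp=0xa0
body[0] sub  r1, r0, r1 → r1=0x51
body[1] sub  r5, r3, #8 → r5=0xfc
body[2] sub  r0, r5, #56 → r0=0xc4
body[3] xor  r4, r2, r4 → r4=0x9f
body[4] add  r3, r4, #40 → r3=0xc7
body[5] add  r0, r5, r4 → r0=0x9b
body[6] mov  r1, r4 → r1=0x9f
epilogue: pop r5=0x7b, sp=0xa1
epilogue: pop r0=0xa0, sp=0xa2
r3: caller-saved, written=True
r4: caller-saved, written=True
r5: callee-saved, written=True

SURVIVE = r5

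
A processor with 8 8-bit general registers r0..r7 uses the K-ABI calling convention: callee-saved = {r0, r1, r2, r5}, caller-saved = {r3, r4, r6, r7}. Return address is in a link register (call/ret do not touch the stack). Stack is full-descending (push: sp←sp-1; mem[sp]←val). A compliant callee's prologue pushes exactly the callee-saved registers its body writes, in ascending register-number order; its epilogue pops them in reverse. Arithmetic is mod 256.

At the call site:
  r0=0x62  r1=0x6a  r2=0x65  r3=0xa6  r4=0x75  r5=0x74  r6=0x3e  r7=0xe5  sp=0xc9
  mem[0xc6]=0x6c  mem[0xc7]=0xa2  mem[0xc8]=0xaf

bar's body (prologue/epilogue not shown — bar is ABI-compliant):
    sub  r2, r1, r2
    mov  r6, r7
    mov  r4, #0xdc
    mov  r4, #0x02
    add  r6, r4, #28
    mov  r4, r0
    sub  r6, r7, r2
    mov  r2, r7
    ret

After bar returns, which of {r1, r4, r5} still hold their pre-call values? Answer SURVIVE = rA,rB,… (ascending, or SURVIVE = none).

prologue: push r2 → mem[0xc8]=0x65, sp=0xc8
body[0] sub  r2, r1, r2 → r2=0x05
body[1] mov  r6, r7 → r6=0xe5
body[2] mov  r4, #0xdc → r4=0xdc
body[3] mov  r4, #0x02 → r4=0x02
body[4] add  r6, r4, #28 → r6=0x1e
body[5] mov  r4, r0 → r4=0x62
body[6] sub  r6, r7, r2 → r6=0xe0
body[7] mov  r2, r7 → r2=0xe5
epilogue: pop r2=0x65, sp=0xc9
r1: callee-saved, written=False
r4: caller-saved, written=True
r5: callee-saved, written=False

SURVIVE = r1,r5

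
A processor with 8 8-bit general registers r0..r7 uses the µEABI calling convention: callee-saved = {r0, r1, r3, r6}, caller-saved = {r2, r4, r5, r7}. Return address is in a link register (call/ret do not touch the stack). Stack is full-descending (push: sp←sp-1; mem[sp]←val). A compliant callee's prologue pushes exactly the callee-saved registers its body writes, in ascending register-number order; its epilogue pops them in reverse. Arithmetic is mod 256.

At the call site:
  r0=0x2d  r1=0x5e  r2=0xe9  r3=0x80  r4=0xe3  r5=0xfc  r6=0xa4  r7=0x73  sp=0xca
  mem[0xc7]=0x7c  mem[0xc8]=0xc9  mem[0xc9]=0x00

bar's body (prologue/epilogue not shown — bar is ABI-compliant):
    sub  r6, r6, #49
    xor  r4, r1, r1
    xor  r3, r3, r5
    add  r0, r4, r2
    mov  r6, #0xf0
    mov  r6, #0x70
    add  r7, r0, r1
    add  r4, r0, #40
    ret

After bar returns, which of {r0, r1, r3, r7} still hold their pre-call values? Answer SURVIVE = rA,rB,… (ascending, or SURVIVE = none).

SURVIVE = r0,r1,r3

prologue: push r0 → mem[0xc9]=0x2d, sp=0xc9
prologue: push r3 → mem[0xc8]=0x80, sp=0xc8
prologue: push r6 → mem[0xc7]=0xa4, sp=0xc7
body[0] sub  r6, r6, #49 → r6=0x73
body[1] xor  r4, r1, r1 → r4=0x00
body[2] xor  r3, r3, r5 → r3=0x7c
body[3] add  r0, r4, r2 → r0=0xe9
body[4] mov  r6, #0xf0 → r6=0xf0
body[5] mov  r6, #0x70 → r6=0x70
body[6] add  r7, r0, r1 → r7=0x47
body[7] add  r4, r0, #40 → r4=0x11
epilogue: pop r6=0xa4, sp=0xc8
epilogue: pop r3=0x80, sp=0xc9
epilogue: pop r0=0x2d, sp=0xca
r0: callee-saved, written=True
r1: callee-saved, written=False
r3: callee-saved, written=True
r7: caller-saved, written=True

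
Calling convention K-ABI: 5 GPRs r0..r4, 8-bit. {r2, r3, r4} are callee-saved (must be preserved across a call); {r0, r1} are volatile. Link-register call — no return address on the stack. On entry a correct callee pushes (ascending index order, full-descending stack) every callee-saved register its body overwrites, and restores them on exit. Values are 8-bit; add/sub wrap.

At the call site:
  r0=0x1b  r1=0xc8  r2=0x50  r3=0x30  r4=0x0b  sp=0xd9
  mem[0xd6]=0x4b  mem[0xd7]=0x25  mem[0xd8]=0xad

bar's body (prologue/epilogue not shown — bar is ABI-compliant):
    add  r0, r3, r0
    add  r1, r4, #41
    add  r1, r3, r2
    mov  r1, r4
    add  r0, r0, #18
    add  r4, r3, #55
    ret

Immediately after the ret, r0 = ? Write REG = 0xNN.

prologue: push r4 -> mem[0xd8]=0x0b, sp=0xd8
body[0] add  r0, r3, r0 -> r0=0x4b
body[1] add  r1, r4, #41 -> r1=0x34
body[2] add  r1, r3, r2 -> r1=0x80
body[3] mov  r1, r4 -> r1=0x0b
body[4] add  r0, r0, #18 -> r0=0x5d
body[5] add  r4, r3, #55 -> r4=0x67
epilogue: pop r4=0x0b, sp=0xd9
r0 is caller-saved -> body value

REG = 0x5d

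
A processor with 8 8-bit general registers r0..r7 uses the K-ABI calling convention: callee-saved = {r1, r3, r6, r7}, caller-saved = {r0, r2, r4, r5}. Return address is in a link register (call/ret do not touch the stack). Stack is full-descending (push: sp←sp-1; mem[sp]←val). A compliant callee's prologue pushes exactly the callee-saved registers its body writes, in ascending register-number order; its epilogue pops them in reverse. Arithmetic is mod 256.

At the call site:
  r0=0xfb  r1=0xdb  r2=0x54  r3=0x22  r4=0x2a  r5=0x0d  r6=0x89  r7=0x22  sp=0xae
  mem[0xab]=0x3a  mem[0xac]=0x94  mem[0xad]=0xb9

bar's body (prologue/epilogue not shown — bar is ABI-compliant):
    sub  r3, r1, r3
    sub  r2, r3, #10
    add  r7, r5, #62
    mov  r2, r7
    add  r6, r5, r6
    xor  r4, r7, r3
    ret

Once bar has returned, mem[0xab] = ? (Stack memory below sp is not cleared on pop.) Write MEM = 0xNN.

MEM = 0x22

prologue: push r3 → mem[0xad]=0x22, sp=0xad
prologue: push r6 → mem[0xac]=0x89, sp=0xac
prologue: push r7 → mem[0xab]=0x22, sp=0xab
body[0] sub  r3, r1, r3 → r3=0xb9
body[1] sub  r2, r3, #10 → r2=0xaf
body[2] add  r7, r5, #62 → r7=0x4b
body[3] mov  r2, r7 → r2=0x4b
body[4] add  r6, r5, r6 → r6=0x96
body[5] xor  r4, r7, r3 → r4=0xf2
epilogue: pop r7=0x22, sp=0xac
epilogue: pop r6=0x89, sp=0xad
epilogue: pop r3=0x22, sp=0xae
prologue pushed ['r3', 'r6', 'r7'] at ['0xad', '0xac', '0xab']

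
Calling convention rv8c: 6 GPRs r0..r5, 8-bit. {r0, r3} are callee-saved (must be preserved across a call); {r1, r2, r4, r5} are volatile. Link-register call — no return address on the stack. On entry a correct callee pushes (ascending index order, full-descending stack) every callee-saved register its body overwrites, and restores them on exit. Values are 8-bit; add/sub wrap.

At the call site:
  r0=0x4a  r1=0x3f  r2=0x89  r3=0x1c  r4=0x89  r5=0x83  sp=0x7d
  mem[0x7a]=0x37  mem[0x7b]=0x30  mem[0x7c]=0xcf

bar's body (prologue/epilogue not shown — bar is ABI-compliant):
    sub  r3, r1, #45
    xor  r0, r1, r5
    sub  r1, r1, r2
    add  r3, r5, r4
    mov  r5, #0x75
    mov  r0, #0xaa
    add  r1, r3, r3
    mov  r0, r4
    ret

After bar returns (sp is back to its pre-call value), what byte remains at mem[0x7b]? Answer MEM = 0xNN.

prologue: push r0 → mem[0x7c]=0x4a, sp=0x7c
prologue: push r3 → mem[0x7b]=0x1c, sp=0x7b
body[0] sub  r3, r1, #45 → r3=0x12
body[1] xor  r0, r1, r5 → r0=0xbc
body[2] sub  r1, r1, r2 → r1=0xb6
body[3] add  r3, r5, r4 → r3=0x0c
body[4] mov  r5, #0x75 → r5=0x75
body[5] mov  r0, #0xaa → r0=0xaa
body[6] add  r1, r3, r3 → r1=0x18
body[7] mov  r0, r4 → r0=0x89
epilogue: pop r3=0x1c, sp=0x7c
epilogue: pop r0=0x4a, sp=0x7d
prologue pushed ['r0', 'r3'] at ['0x7c', '0x7b']

MEM = 0x1c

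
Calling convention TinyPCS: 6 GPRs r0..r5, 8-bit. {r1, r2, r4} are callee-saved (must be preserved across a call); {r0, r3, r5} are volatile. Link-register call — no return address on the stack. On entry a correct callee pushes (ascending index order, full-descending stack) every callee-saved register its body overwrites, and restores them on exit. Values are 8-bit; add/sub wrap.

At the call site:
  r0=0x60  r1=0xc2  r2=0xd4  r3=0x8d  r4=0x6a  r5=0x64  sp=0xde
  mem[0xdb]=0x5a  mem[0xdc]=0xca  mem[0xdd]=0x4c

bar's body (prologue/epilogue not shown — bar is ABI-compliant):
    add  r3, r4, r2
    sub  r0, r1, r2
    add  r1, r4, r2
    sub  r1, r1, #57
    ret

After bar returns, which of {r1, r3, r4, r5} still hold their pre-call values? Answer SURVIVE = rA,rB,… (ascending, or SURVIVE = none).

SURVIVE = r1,r4,r5

prologue: push r1 -> mem[0xdd]=0xc2, sp=0xdd
body[0] add  r3, r4, r2 -> r3=0x3e
body[1] sub  r0, r1, r2 -> r0=0xee
body[2] add  r1, r4, r2 -> r1=0x3e
body[3] sub  r1, r1, #57 -> r1=0x05
epilogue: pop r1=0xc2, sp=0xde
r1: callee-saved, written=True
r3: caller-saved, written=True
r4: callee-saved, written=False
r5: caller-saved, written=False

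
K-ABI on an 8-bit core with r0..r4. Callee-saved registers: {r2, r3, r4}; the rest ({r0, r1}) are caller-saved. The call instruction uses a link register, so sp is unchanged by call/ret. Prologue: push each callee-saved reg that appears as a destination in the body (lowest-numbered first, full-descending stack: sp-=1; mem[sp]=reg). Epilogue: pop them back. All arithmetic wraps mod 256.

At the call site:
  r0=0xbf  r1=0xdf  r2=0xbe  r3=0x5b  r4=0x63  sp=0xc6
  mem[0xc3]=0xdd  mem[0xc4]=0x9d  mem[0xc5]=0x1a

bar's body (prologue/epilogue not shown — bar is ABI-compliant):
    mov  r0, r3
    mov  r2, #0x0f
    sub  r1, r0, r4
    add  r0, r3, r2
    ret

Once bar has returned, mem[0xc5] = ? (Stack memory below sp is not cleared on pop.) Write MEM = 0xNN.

MEM = 0xbe

prologue: push r2 → mem[0xc5]=0xbe, sp=0xc5
body[0] mov  r0, r3 → r0=0x5b
body[1] mov  r2, #0x0f → r2=0x0f
body[2] sub  r1, r0, r4 → r1=0xf8
body[3] add  r0, r3, r2 → r0=0x6a
epilogue: pop r2=0xbe, sp=0xc6
prologue pushed ['r2'] at ['0xc5']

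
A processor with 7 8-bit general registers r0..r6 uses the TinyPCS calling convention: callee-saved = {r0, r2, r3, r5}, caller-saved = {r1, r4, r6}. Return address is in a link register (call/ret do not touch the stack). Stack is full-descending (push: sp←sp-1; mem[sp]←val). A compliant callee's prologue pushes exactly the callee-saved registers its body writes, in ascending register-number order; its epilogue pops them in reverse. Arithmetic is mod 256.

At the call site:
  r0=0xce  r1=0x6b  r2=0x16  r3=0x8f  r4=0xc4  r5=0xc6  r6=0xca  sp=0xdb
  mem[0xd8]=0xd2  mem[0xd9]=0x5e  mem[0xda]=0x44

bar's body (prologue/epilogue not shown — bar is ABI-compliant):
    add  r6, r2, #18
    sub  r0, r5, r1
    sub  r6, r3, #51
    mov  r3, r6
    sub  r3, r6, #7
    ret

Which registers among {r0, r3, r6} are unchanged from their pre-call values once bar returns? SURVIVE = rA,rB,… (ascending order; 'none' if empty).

SURVIVE = r0,r3

prologue: push r0 → mem[0xda]=0xce, sp=0xda
prologue: push r3 → mem[0xd9]=0x8f, sp=0xd9
body[0] add  r6, r2, #18 → r6=0x28
body[1] sub  r0, r5, r1 → r0=0x5b
body[2] sub  r6, r3, #51 → r6=0x5c
body[3] mov  r3, r6 → r3=0x5c
body[4] sub  r3, r6, #7 → r3=0x55
epilogue: pop r3=0x8f, sp=0xda
epilogue: pop r0=0xce, sp=0xdb
r0: callee-saved, written=True
r3: callee-saved, written=True
r6: caller-saved, written=True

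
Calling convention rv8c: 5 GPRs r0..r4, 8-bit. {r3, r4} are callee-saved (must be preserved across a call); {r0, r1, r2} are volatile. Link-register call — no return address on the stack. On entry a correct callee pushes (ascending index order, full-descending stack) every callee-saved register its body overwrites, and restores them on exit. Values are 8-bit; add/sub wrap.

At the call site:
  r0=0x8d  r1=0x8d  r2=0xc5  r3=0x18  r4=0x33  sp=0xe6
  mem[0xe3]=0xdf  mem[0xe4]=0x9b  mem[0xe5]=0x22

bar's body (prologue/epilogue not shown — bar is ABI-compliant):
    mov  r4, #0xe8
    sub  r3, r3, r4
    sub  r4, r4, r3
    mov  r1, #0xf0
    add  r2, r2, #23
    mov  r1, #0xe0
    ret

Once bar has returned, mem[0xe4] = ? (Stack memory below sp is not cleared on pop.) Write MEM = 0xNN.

prologue: push r3 -> mem[0xe5]=0x18, sp=0xe5
prologue: push r4 -> mem[0xe4]=0x33, sp=0xe4
body[0] mov  r4, #0xe8 -> r4=0xe8
body[1] sub  r3, r3, r4 -> r3=0x30
body[2] sub  r4, r4, r3 -> r4=0xb8
body[3] mov  r1, #0xf0 -> r1=0xf0
body[4] add  r2, r2, #23 -> r2=0xdc
body[5] mov  r1, #0xe0 -> r1=0xe0
epilogue: pop r4=0x33, sp=0xe5
epilogue: pop r3=0x18, sp=0xe6
prologue pushed ['r3', 'r4'] at ['0xe5', '0xe4']

MEM = 0x33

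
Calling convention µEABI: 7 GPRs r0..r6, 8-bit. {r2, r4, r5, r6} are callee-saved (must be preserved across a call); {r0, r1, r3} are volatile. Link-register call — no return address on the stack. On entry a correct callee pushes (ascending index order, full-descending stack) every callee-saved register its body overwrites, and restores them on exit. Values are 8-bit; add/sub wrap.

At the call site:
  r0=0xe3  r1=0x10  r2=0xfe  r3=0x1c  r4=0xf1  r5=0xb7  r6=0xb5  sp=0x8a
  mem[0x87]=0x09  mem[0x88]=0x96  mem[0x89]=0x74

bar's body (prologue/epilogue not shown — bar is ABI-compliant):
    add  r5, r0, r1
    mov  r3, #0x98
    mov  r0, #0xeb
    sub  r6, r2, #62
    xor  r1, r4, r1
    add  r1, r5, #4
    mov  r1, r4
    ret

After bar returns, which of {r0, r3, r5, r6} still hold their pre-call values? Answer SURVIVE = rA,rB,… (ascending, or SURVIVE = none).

prologue: push r5 → mem[0x89]=0xb7, sp=0x89
prologue: push r6 → mem[0x88]=0xb5, sp=0x88
body[0] add  r5, r0, r1 → r5=0xf3
body[1] mov  r3, #0x98 → r3=0x98
body[2] mov  r0, #0xeb → r0=0xeb
body[3] sub  r6, r2, #62 → r6=0xc0
body[4] xor  r1, r4, r1 → r1=0xe1
body[5] add  r1, r5, #4 → r1=0xf7
body[6] mov  r1, r4 → r1=0xf1
epilogue: pop r6=0xb5, sp=0x89
epilogue: pop r5=0xb7, sp=0x8a
r0: caller-saved, written=True
r3: caller-saved, written=True
r5: callee-saved, written=True
r6: callee-saved, written=True

SURVIVE = r5,r6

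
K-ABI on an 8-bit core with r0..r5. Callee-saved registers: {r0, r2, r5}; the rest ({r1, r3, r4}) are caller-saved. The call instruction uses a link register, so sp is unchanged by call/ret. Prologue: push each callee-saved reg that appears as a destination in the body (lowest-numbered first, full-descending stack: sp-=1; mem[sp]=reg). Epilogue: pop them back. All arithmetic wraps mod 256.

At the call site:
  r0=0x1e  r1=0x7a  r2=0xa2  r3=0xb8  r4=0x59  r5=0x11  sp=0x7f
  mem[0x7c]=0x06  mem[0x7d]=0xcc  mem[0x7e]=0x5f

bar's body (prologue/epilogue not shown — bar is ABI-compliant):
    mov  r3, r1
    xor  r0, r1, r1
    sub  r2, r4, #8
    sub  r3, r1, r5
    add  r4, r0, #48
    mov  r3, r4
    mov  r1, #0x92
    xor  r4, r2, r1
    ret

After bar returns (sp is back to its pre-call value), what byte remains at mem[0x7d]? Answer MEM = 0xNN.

prologue: push r0 -> mem[0x7e]=0x1e, sp=0x7e
prologue: push r2 -> mem[0x7d]=0xa2, sp=0x7d
body[0] mov  r3, r1 -> r3=0x7a
body[1] xor  r0, r1, r1 -> r0=0x00
body[2] sub  r2, r4, #8 -> r2=0x51
body[3] sub  r3, r1, r5 -> r3=0x69
body[4] add  r4, r0, #48 -> r4=0x30
body[5] mov  r3, r4 -> r3=0x30
body[6] mov  r1, #0x92 -> r1=0x92
body[7] xor  r4, r2, r1 -> r4=0xc3
epilogue: pop r2=0xa2, sp=0x7e
epilogue: pop r0=0x1e, sp=0x7f
prologue pushed ['r0', 'r2'] at ['0x7e', '0x7d']

MEM = 0xa2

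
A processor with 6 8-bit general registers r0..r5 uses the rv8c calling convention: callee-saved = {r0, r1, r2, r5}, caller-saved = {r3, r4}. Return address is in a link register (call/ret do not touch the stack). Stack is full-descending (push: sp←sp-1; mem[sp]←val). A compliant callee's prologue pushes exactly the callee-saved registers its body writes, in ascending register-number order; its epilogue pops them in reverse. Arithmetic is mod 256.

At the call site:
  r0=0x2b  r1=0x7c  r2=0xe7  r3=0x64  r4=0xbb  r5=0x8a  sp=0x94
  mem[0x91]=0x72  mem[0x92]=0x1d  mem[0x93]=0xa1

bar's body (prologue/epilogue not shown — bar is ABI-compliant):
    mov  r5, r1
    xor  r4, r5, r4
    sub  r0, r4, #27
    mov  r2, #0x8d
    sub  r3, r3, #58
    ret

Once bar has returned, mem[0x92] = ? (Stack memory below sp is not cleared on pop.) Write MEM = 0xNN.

prologue: push r0 -> mem[0x93]=0x2b, sp=0x93
prologue: push r2 -> mem[0x92]=0xe7, sp=0x92
prologue: push r5 -> mem[0x91]=0x8a, sp=0x91
body[0] mov  r5, r1 -> r5=0x7c
body[1] xor  r4, r5, r4 -> r4=0xc7
body[2] sub  r0, r4, #27 -> r0=0xac
body[3] mov  r2, #0x8d -> r2=0x8d
body[4] sub  r3, r3, #58 -> r3=0x2a
epilogue: pop r5=0x8a, sp=0x92
epilogue: pop r2=0xe7, sp=0x93
epilogue: pop r0=0x2b, sp=0x94
prologue pushed ['r0', 'r2', 'r5'] at ['0x93', '0x92', '0x91']

MEM = 0xe7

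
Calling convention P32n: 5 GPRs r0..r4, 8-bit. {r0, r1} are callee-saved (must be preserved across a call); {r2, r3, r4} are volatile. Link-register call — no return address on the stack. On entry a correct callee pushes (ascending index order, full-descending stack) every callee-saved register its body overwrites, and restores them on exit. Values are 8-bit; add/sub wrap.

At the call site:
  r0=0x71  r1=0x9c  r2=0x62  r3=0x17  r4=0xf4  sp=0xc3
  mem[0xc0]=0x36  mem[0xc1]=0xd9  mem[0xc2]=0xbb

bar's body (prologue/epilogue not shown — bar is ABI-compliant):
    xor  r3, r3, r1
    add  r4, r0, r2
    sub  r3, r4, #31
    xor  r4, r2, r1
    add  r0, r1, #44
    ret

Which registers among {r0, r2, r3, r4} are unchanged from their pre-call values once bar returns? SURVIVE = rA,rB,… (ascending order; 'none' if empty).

SURVIVE = r0,r2

prologue: push r0 → mem[0xc2]=0x71, sp=0xc2
body[0] xor  r3, r3, r1 → r3=0x8b
body[1] add  r4, r0, r2 → r4=0xd3
body[2] sub  r3, r4, #31 → r3=0xb4
body[3] xor  r4, r2, r1 → r4=0xfe
body[4] add  r0, r1, #44 → r0=0xc8
epilogue: pop r0=0x71, sp=0xc3
r0: callee-saved, written=True
r2: caller-saved, written=False
r3: caller-saved, written=True
r4: caller-saved, written=True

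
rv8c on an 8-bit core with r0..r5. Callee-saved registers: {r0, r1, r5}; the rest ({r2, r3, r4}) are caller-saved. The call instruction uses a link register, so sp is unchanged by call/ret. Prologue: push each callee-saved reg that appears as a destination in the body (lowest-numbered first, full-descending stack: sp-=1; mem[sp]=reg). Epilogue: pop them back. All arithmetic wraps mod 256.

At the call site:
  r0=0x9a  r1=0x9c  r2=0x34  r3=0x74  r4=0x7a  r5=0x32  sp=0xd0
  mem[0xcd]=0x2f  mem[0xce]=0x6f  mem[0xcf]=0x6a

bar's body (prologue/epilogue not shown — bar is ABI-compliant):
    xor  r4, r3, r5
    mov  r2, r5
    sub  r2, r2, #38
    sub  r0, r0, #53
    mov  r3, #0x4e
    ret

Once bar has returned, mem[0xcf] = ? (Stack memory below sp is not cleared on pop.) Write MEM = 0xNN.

MEM = 0x9a

prologue: push r0 → mem[0xcf]=0x9a, sp=0xcf
body[0] xor  r4, r3, r5 → r4=0x46
body[1] mov  r2, r5 → r2=0x32
body[2] sub  r2, r2, #38 → r2=0x0c
body[3] sub  r0, r0, #53 → r0=0x65
body[4] mov  r3, #0x4e → r3=0x4e
epilogue: pop r0=0x9a, sp=0xd0
prologue pushed ['r0'] at ['0xcf']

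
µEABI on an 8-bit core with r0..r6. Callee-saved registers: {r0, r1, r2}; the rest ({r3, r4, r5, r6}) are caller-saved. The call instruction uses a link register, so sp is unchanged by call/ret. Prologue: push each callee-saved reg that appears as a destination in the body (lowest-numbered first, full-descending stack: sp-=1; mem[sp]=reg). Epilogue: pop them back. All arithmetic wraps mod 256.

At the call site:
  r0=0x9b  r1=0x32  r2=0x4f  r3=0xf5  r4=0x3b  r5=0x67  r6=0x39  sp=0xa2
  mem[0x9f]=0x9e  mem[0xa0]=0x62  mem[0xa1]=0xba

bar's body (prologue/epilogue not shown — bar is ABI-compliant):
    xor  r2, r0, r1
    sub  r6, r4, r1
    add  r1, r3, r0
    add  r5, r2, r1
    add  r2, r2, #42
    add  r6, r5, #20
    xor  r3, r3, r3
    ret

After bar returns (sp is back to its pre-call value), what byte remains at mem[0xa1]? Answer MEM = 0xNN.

prologue: push r1 → mem[0xa1]=0x32, sp=0xa1
prologue: push r2 → mem[0xa0]=0x4f, sp=0xa0
body[0] xor  r2, r0, r1 → r2=0xa9
body[1] sub  r6, r4, r1 → r6=0x09
body[2] add  r1, r3, r0 → r1=0x90
body[3] add  r5, r2, r1 → r5=0x39
body[4] add  r2, r2, #42 → r2=0xd3
body[5] add  r6, r5, #20 → r6=0x4d
body[6] xor  r3, r3, r3 → r3=0x00
epilogue: pop r2=0x4f, sp=0xa1
epilogue: pop r1=0x32, sp=0xa2
prologue pushed ['r1', 'r2'] at ['0xa1', '0xa0']

MEM = 0x32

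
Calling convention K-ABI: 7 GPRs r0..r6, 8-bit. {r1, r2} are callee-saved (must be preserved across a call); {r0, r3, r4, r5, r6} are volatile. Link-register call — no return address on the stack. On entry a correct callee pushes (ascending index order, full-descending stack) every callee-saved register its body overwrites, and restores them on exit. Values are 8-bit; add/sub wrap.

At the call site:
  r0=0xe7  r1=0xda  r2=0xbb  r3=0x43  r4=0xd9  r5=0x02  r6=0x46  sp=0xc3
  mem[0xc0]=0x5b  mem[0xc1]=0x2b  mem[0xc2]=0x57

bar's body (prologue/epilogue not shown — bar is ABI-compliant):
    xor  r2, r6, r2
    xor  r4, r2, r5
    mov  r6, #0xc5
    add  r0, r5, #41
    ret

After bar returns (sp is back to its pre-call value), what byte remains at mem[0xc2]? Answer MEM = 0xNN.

prologue: push r2 -> mem[0xc2]=0xbb, sp=0xc2
body[0] xor  r2, r6, r2 -> r2=0xfd
body[1] xor  r4, r2, r5 -> r4=0xff
body[2] mov  r6, #0xc5 -> r6=0xc5
body[3] add  r0, r5, #41 -> r0=0x2b
epilogue: pop r2=0xbb, sp=0xc3
prologue pushed ['r2'] at ['0xc2']

MEM = 0xbb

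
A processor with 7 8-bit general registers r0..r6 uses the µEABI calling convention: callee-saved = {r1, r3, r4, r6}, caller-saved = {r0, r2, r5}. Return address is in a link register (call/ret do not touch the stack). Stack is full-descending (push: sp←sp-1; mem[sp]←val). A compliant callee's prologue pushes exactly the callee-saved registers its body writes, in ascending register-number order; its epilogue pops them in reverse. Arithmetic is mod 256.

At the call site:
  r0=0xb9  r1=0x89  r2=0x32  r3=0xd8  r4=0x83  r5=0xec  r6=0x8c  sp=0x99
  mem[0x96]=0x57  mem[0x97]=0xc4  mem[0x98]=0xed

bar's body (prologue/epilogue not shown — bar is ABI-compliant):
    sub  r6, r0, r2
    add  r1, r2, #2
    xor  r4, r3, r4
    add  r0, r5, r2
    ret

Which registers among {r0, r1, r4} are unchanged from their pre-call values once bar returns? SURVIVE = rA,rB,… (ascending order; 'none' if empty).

prologue: push r1 -> mem[0x98]=0x89, sp=0x98
prologue: push r4 -> mem[0x97]=0x83, sp=0x97
prologue: push r6 -> mem[0x96]=0x8c, sp=0x96
body[0] sub  r6, r0, r2 -> r6=0x87
body[1] add  r1, r2, #2 -> r1=0x34
body[2] xor  r4, r3, r4 -> r4=0x5b
body[3] add  r0, r5, r2 -> r0=0x1e
epilogue: pop r6=0x8c, sp=0x97
epilogue: pop r4=0x83, sp=0x98
epilogue: pop r1=0x89, sp=0x99
r0: caller-saved, written=True
r1: callee-saved, written=True
r4: callee-saved, written=True

SURVIVE = r1,r4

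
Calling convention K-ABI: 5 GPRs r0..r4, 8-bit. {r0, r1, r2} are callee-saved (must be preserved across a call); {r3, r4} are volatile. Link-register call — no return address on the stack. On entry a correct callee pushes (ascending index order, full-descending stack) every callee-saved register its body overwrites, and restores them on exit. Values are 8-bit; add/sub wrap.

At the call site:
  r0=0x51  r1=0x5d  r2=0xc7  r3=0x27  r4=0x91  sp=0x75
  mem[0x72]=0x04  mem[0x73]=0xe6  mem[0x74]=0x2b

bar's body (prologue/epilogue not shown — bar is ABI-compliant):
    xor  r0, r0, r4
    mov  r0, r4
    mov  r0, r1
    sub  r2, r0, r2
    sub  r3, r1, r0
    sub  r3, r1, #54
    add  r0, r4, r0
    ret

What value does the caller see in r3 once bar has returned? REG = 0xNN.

prologue: push r0 -> mem[0x74]=0x51, sp=0x74
prologue: push r2 -> mem[0x73]=0xc7, sp=0x73
body[0] xor  r0, r0, r4 -> r0=0xc0
body[1] mov  r0, r4 -> r0=0x91
body[2] mov  r0, r1 -> r0=0x5d
body[3] sub  r2, r0, r2 -> r2=0x96
body[4] sub  r3, r1, r0 -> r3=0x00
body[5] sub  r3, r1, #54 -> r3=0x27
body[6] add  r0, r4, r0 -> r0=0xee
epilogue: pop r2=0xc7, sp=0x74
epilogue: pop r0=0x51, sp=0x75
r3 is caller-saved -> body value

REG = 0x27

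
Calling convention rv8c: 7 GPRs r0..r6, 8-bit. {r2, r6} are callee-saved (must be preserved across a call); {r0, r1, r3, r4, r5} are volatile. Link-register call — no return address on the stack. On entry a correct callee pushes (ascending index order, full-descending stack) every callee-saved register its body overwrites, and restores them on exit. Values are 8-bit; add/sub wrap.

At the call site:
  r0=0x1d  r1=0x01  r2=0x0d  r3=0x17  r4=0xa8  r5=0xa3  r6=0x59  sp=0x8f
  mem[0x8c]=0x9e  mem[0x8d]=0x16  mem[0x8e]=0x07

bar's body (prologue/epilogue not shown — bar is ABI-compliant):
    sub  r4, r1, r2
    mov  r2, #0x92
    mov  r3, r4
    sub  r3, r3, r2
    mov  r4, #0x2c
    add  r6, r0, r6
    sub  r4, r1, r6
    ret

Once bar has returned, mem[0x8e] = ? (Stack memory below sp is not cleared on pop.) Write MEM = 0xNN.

prologue: push r2 → mem[0x8e]=0x0d, sp=0x8e
prologue: push r6 → mem[0x8d]=0x59, sp=0x8d
body[0] sub  r4, r1, r2 → r4=0xf4
body[1] mov  r2, #0x92 → r2=0x92
body[2] mov  r3, r4 → r3=0xf4
body[3] sub  r3, r3, r2 → r3=0x62
body[4] mov  r4, #0x2c → r4=0x2c
body[5] add  r6, r0, r6 → r6=0x76
body[6] sub  r4, r1, r6 → r4=0x8b
epilogue: pop r6=0x59, sp=0x8e
epilogue: pop r2=0x0d, sp=0x8f
prologue pushed ['r2', 'r6'] at ['0x8e', '0x8d']

MEM = 0x0d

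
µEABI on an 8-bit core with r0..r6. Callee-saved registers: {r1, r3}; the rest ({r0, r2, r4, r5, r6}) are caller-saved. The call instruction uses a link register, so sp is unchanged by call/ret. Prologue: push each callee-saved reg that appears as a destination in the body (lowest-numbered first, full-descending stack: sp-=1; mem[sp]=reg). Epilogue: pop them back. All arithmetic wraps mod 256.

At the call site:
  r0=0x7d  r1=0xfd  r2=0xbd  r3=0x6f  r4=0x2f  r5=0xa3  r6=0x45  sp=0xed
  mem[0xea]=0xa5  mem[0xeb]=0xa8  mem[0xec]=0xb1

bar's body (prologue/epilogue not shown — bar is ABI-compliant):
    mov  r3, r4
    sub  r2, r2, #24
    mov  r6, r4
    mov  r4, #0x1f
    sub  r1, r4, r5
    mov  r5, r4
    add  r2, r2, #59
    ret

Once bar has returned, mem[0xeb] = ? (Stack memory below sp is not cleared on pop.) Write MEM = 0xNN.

MEM = 0x6f

prologue: push r1 -> mem[0xec]=0xfd, sp=0xec
prologue: push r3 -> mem[0xeb]=0x6f, sp=0xeb
body[0] mov  r3, r4 -> r3=0x2f
body[1] sub  r2, r2, #24 -> r2=0xa5
body[2] mov  r6, r4 -> r6=0x2f
body[3] mov  r4, #0x1f -> r4=0x1f
body[4] sub  r1, r4, r5 -> r1=0x7c
body[5] mov  r5, r4 -> r5=0x1f
body[6] add  r2, r2, #59 -> r2=0xe0
epilogue: pop r3=0x6f, sp=0xec
epilogue: pop r1=0xfd, sp=0xed
prologue pushed ['r1', 'r3'] at ['0xec', '0xeb']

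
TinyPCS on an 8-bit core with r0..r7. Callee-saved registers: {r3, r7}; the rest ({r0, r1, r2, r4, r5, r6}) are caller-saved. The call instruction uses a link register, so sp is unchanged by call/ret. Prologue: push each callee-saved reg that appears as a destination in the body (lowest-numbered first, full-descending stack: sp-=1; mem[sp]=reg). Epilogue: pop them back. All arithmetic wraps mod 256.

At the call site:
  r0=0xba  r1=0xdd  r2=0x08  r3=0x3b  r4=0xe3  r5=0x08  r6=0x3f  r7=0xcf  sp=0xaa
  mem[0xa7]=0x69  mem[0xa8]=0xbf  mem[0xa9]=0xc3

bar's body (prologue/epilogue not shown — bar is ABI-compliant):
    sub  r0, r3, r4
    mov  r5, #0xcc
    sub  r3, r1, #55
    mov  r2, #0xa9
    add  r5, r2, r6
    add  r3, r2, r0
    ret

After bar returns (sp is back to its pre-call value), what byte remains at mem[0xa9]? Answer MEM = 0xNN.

prologue: push r3 -> mem[0xa9]=0x3b, sp=0xa9
body[0] sub  r0, r3, r4 -> r0=0x58
body[1] mov  r5, #0xcc -> r5=0xcc
body[2] sub  r3, r1, #55 -> r3=0xa6
body[3] mov  r2, #0xa9 -> r2=0xa9
body[4] add  r5, r2, r6 -> r5=0xe8
body[5] add  r3, r2, r0 -> r3=0x01
epilogue: pop r3=0x3b, sp=0xaa
prologue pushed ['r3'] at ['0xa9']

MEM = 0x3b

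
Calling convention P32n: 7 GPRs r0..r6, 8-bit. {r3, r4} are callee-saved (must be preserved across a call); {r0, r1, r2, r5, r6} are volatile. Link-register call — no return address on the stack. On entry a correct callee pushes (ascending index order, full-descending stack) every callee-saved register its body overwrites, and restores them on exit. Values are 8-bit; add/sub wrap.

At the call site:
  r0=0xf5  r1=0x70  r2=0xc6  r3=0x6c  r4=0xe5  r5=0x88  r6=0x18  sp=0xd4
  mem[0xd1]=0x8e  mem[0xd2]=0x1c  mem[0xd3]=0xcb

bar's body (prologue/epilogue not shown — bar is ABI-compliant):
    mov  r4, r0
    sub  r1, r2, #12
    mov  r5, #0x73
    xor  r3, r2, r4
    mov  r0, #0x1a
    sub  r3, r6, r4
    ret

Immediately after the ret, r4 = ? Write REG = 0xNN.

prologue: push r3 -> mem[0xd3]=0x6c, sp=0xd3
prologue: push r4 -> mem[0xd2]=0xe5, sp=0xd2
body[0] mov  r4, r0 -> r4=0xf5
body[1] sub  r1, r2, #12 -> r1=0xba
body[2] mov  r5, #0x73 -> r5=0x73
body[3] xor  r3, r2, r4 -> r3=0x33
body[4] mov  r0, #0x1a -> r0=0x1a
body[5] sub  r3, r6, r4 -> r3=0x23
epilogue: pop r4=0xe5, sp=0xd3
epilogue: pop r3=0x6c, sp=0xd4
r4 is callee-saved -> restored

REG = 0xe5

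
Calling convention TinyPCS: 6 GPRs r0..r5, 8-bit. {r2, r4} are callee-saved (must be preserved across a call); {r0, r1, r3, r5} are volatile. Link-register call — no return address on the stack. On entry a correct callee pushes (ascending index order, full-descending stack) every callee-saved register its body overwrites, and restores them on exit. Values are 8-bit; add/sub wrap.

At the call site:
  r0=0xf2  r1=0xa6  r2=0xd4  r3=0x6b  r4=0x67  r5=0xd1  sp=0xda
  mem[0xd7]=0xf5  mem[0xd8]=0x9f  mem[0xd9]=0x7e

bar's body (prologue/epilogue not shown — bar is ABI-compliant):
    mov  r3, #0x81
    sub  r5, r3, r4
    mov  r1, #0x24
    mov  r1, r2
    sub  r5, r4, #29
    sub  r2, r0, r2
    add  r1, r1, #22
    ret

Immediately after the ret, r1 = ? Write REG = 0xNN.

REG = 0xea

prologue: push r2 -> mem[0xd9]=0xd4, sp=0xd9
body[0] mov  r3, #0x81 -> r3=0x81
body[1] sub  r5, r3, r4 -> r5=0x1a
body[2] mov  r1, #0x24 -> r1=0x24
body[3] mov  r1, r2 -> r1=0xd4
body[4] sub  r5, r4, #29 -> r5=0x4a
body[5] sub  r2, r0, r2 -> r2=0x1e
body[6] add  r1, r1, #22 -> r1=0xea
epilogue: pop r2=0xd4, sp=0xda
r1 is caller-saved -> body value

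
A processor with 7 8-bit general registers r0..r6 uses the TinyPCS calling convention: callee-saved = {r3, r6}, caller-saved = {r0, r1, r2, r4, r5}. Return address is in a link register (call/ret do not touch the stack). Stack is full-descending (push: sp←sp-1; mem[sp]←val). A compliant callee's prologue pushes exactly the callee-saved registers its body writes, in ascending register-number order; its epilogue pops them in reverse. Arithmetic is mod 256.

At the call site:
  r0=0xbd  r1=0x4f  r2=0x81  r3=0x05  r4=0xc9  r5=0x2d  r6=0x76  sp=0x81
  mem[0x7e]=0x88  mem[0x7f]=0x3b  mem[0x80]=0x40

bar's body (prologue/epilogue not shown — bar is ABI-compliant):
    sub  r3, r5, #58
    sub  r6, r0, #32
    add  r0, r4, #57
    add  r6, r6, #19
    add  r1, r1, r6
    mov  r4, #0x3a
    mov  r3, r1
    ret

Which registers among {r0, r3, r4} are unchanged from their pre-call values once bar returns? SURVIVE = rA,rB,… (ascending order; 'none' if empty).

prologue: push r3 -> mem[0x80]=0x05, sp=0x80
prologue: push r6 -> mem[0x7f]=0x76, sp=0x7f
body[0] sub  r3, r5, #58 -> r3=0xf3
body[1] sub  r6, r0, #32 -> r6=0x9d
body[2] add  r0, r4, #57 -> r0=0x02
body[3] add  r6, r6, #19 -> r6=0xb0
body[4] add  r1, r1, r6 -> r1=0xff
body[5] mov  r4, #0x3a -> r4=0x3a
body[6] mov  r3, r1 -> r3=0xff
epilogue: pop r6=0x76, sp=0x80
epilogue: pop r3=0x05, sp=0x81
r0: caller-saved, written=True
r3: callee-saved, written=True
r4: caller-saved, written=True

SURVIVE = r3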